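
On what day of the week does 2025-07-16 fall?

Wednesday

Doomsday rule: the anchor day for the 2000s is Tuesday. For year 25: 25÷12 = 2 r 1, and 1÷4 = 0, so 2+1+0 = 3.
Tuesday + 3 ≡ Friday — that's 2025's doomsday.
In July the doomsday date is Jul 11.
Jul 16 is 5 days after Jul 11; 5 mod 7 = 5, so Friday + 5 = Wednesday.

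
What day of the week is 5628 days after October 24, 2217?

Friday

Oct 24, 2217 is a Friday.
5628 mod 7 = 0, so 5628 days after a Friday is Friday + 0 = Friday.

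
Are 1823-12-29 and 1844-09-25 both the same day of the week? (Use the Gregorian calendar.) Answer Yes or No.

No

From Dec 29, 1823 to Sep 25, 1844 is 7576 days.
7576 mod 7 = 2, so they are different weekdays.
(Dec 29, 1823 is a Monday; Sep 25, 1844 is a Wednesday.)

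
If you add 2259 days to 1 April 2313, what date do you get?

+365 (one year) → Apr 1, 2314 (1894 left).
+365 (one year) → Apr 1, 2315 (1529 left).
+366 (one year; includes Feb 29, 2316) → Apr 1, 2316 (1163 left).
+365 (one year) → Apr 1, 2317 (798 left).
+365 (one year) → Apr 1, 2318 (433 left).
+365 (one year) → Apr 1, 2319 (68 left).
Apr has 30 days: +30 → May 1, 2319 (38 left).
May has 31 days: +31 → Jun 1, 2319 (7 left).
+7 → Jun 8, 2319.

June 8, 2319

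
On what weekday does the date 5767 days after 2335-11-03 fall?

First find the weekday of Nov 3, 2335. Doomsday rule: the anchor day for the 2300s is Wednesday. For year 35: 35÷12 = 2 r 11, and 11÷4 = 2, so 2+11+2 = 15.
Wednesday + 15 ≡ Thursday — that's 2335's doomsday.
In November the doomsday date is Nov 7.
Nov 3 is 4 days before Nov 7; 4 mod 7 = 4, so Thursday − 4 = Sunday.
5767 mod 7 = 6, so 5767 days after a Sunday is Sunday + 6 = Saturday.

Saturday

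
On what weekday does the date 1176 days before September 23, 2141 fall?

Saturday

First find the weekday of Sep 23, 2141. Doomsday rule: the anchor day for the 2100s is Sunday. For year 41: 41÷12 = 3 r 5, and 5÷4 = 1, so 3+5+1 = 9.
Sunday + 9 ≡ Tuesday — that's 2141's doomsday.
In September the doomsday date is Sep 5.
Sep 23 is 18 days after Sep 5; 18 mod 7 = 4, so Tuesday + 4 = Saturday.
1176 mod 7 = 0, so 1176 days before a Saturday is Saturday − 0 = Saturday.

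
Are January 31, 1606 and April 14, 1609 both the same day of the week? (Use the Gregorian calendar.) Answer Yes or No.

Yes

From Jan 31, 1606 to Apr 14, 1609 is 1169 days.
1169 mod 7 = 0, so they are the same weekday.
(Jan 31, 1606 is a Tuesday; Apr 14, 1609 is a Tuesday.)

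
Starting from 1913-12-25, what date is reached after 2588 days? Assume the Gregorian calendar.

+365 (one year) → Dec 25, 1914 (2223 left).
+365 (one year) → Dec 25, 1915 (1858 left).
+366 (one year; includes Feb 29, 1916) → Dec 25, 1916 (1492 left).
+365 (one year) → Dec 25, 1917 (1127 left).
+365 (one year) → Dec 25, 1918 (762 left).
+365 (one year) → Dec 25, 1919 (397 left).
Dec has 31 days: +7 → Jan 1, 1920 (390 left).
Jan has 31 days: +31 → Feb 1, 1920 (359 left).
Feb has 29 days: +29 → Mar 1, 1920 (330 left).
Mar has 31 days: +31 → Apr 1, 1920 (299 left).
Apr has 30 days: +30 → May 1, 1920 (269 left).
May has 31 days: +31 → Jun 1, 1920 (238 left).
Jun has 30 days: +30 → Jul 1, 1920 (208 left).
Jul has 31 days: +31 → Aug 1, 1920 (177 left).
Aug has 31 days: +31 → Sep 1, 1920 (146 left).
Sep has 30 days: +30 → Oct 1, 1920 (116 left).
Oct has 31 days: +31 → Nov 1, 1920 (85 left).
Nov has 30 days: +30 → Dec 1, 1920 (55 left).
Dec has 31 days: +31 → Jan 1, 1921 (24 left).
+24 → Jan 25, 1921.

January 25, 1921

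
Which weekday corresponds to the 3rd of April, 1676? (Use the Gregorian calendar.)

Doomsday rule: the anchor day for the 1600s is Tuesday. For year 76: 76÷12 = 6 r 4, and 4÷4 = 1, so 6+4+1 = 11.
Tuesday + 11 ≡ Saturday — that's 1676's doomsday.
In April the doomsday date is Apr 4.
Apr 3 is 1 day before Apr 4; 1 mod 7 = 1, so Saturday − 1 = Friday.

Friday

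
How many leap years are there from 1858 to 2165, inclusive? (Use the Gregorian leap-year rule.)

75

Multiples of 4 in [1858,2165]: 77.
Of those, multiples of 100: 3 (not leap unless ÷400).
Multiples of 400: 1.
Leap years = 77 − 3 + 1 = 75.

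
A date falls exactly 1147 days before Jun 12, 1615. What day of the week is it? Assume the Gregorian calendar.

Saturday

First find the weekday of Jun 12, 1615. Doomsday rule: the anchor day for the 1600s is Tuesday. For year 15: 15÷12 = 1 r 3, and 3÷4 = 0, so 1+3+0 = 4.
Tuesday + 4 ≡ Saturday — that's 1615's doomsday.
In June the doomsday date is Jun 6.
Jun 12 is 6 days after Jun 6; 6 mod 7 = 6, so Saturday + 6 = Friday.
1147 mod 7 = 6, so 1147 days before a Friday is Friday − 6 = Saturday.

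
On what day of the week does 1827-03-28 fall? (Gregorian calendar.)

Doomsday rule: the anchor day for the 1800s is Friday. For year 27: 27÷12 = 2 r 3, and 3÷4 = 0, so 2+3+0 = 5.
Friday + 5 ≡ Wednesday — that's 1827's doomsday.
In March the doomsday date is Mar 14.
Mar 28 is 14 days after Mar 14; 14 mod 7 = 0, so Wednesday + 0 = Wednesday.

Wednesday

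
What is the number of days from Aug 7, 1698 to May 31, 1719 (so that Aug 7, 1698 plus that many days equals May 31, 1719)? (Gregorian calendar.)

Aug 7, 1698 → Aug 7, 1699: 365 days.
Aug 7, 1699 → Aug 7, 1700: 365 days.
Aug 7, 1700 → Aug 7, 1701: 365 days.
Aug 7, 1701 → Aug 7, 1702: 365 days.
Aug 7, 1702 → Aug 7, 1703: 365 days.
Aug 7, 1703 → Aug 7, 1704: 366 days (Feb 29, 1704 is in that span).
Aug 7, 1704 → Aug 7, 1705: 365 days.
Aug 7, 1705 → Aug 7, 1706: 365 days.
Aug 7, 1706 → Aug 7, 1707: 365 days.
Aug 7, 1707 → Aug 7, 1708: 366 days (Feb 29, 1708 is in that span).
Aug 7, 1708 → Aug 7, 1709: 365 days.
Aug 7, 1709 → Aug 7, 1710: 365 days.
Aug 7, 1710 → Aug 7, 1711: 365 days.
Aug 7, 1711 → Aug 7, 1712: 366 days (Feb 29, 1712 is in that span).
Aug 7, 1712 → Aug 7, 1713: 365 days.
Aug 7, 1713 → Aug 7, 1714: 365 days.
Aug 7, 1714 → Aug 7, 1715: 365 days.
Aug 7, 1715 → Aug 7, 1716: 366 days (Feb 29, 1716 is in that span).
Aug 7, 1716 → Aug 7, 1717: 365 days.
Aug 7, 1717 → Aug 7, 1718: 365 days.
Aug 7, 1718 → Sep 7, 1718: 31 days (August has 31).
Sep 7, 1718 → Oct 7, 1718: 30 days (September has 30).
Oct 7, 1718 → Nov 7, 1718: 31 days (October has 31).
Nov 7, 1718 → Dec 7, 1718: 30 days (November has 30).
Dec 7, 1718 → Jan 7, 1719: 31 days (December has 31).
Jan 7, 1719 → Feb 7, 1719: 31 days (January has 31).
Feb 7, 1719 → Mar 7, 1719: 28 days (February has 28).
Mar 7, 1719 → Apr 7, 1719: 31 days (March has 31).
Apr 7, 1719 → May 7, 1719: 30 days (April has 30).
May 7, 1719 → May 31, 1719: 24 days.
Total: 7601 days.

7601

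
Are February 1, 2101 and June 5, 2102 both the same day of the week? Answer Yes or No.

From Feb 1, 2101 to Jun 5, 2102 is 489 days.
489 mod 7 = 6, so they are different weekdays.
(Feb 1, 2101 is a Tuesday; Jun 5, 2102 is a Monday.)

No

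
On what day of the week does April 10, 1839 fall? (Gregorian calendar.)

Wednesday

Doomsday rule: the anchor day for the 1800s is Friday. For year 39: 39÷12 = 3 r 3, and 3÷4 = 0, so 3+3+0 = 6.
Friday + 6 ≡ Thursday — that's 1839's doomsday.
In April the doomsday date is Apr 4.
Apr 10 is 6 days after Apr 4; 6 mod 7 = 6, so Thursday + 6 = Wednesday.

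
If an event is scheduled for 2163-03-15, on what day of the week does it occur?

Tuesday

Doomsday rule: the anchor day for the 2100s is Sunday. For year 63: 63÷12 = 5 r 3, and 3÷4 = 0, so 5+3+0 = 8.
Sunday + 8 ≡ Monday — that's 2163's doomsday.
In March the doomsday date is Mar 14.
Mar 15 is 1 day after Mar 14; 1 mod 7 = 1, so Monday + 1 = Tuesday.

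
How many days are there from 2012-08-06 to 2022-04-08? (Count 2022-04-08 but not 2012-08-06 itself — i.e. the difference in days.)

3532

Aug 6, 2012 → Aug 6, 2013: 365 days.
Aug 6, 2013 → Aug 6, 2014: 365 days.
Aug 6, 2014 → Aug 6, 2015: 365 days.
Aug 6, 2015 → Aug 6, 2016: 366 days (Feb 29, 2016 is in that span).
Aug 6, 2016 → Aug 6, 2017: 365 days.
Aug 6, 2017 → Aug 6, 2018: 365 days.
Aug 6, 2018 → Aug 6, 2019: 365 days.
Aug 6, 2019 → Aug 6, 2020: 366 days (Feb 29, 2020 is in that span).
Aug 6, 2020 → Aug 6, 2021: 365 days.
Aug 6, 2021 → Sep 6, 2021: 31 days (August has 31).
Sep 6, 2021 → Oct 6, 2021: 30 days (September has 30).
Oct 6, 2021 → Nov 6, 2021: 31 days (October has 31).
Nov 6, 2021 → Dec 6, 2021: 30 days (November has 30).
Dec 6, 2021 → Jan 6, 2022: 31 days (December has 31).
Jan 6, 2022 → Feb 6, 2022: 31 days (January has 31).
Feb 6, 2022 → Mar 6, 2022: 28 days (February has 28).
Mar 6, 2022 → Apr 6, 2022: 31 days (March has 31).
Apr 6, 2022 → Apr 8, 2022: 2 days.
Total: 3532 days.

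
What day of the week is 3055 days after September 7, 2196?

Sep 7, 2196 is a Wednesday.
3055 mod 7 = 3, so 3055 days after a Wednesday is Wednesday + 3 = Saturday.

Saturday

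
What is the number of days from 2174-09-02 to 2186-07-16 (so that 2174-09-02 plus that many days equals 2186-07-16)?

Sep 2, 2174 → Sep 2, 2175: 365 days.
Sep 2, 2175 → Sep 2, 2176: 366 days (Feb 29, 2176 is in that span).
Sep 2, 2176 → Sep 2, 2177: 365 days.
Sep 2, 2177 → Sep 2, 2178: 365 days.
Sep 2, 2178 → Sep 2, 2179: 365 days.
Sep 2, 2179 → Sep 2, 2180: 366 days (Feb 29, 2180 is in that span).
Sep 2, 2180 → Sep 2, 2181: 365 days.
Sep 2, 2181 → Sep 2, 2182: 365 days.
Sep 2, 2182 → Sep 2, 2183: 365 days.
Sep 2, 2183 → Sep 2, 2184: 366 days (Feb 29, 2184 is in that span).
Sep 2, 2184 → Sep 2, 2185: 365 days.
Sep 2, 2185 → Oct 2, 2185: 30 days (September has 30).
Oct 2, 2185 → Nov 2, 2185: 31 days (October has 31).
Nov 2, 2185 → Dec 2, 2185: 30 days (November has 30).
Dec 2, 2185 → Jan 2, 2186: 31 days (December has 31).
Jan 2, 2186 → Feb 2, 2186: 31 days (January has 31).
Feb 2, 2186 → Mar 2, 2186: 28 days (February has 28).
Mar 2, 2186 → Apr 2, 2186: 31 days (March has 31).
Apr 2, 2186 → May 2, 2186: 30 days (April has 30).
May 2, 2186 → Jun 2, 2186: 31 days (May has 31).
Jun 2, 2186 → Jul 2, 2186: 30 days (June has 30).
Jul 2, 2186 → Jul 16, 2186: 14 days.
Total: 4335 days.

4335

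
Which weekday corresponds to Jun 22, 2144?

Monday

Doomsday rule: the anchor day for the 2100s is Sunday. For year 44: 44÷12 = 3 r 8, and 8÷4 = 2, so 3+8+2 = 13.
Sunday + 13 ≡ Saturday — that's 2144's doomsday.
In June the doomsday date is Jun 6.
Jun 22 is 16 days after Jun 6; 16 mod 7 = 2, so Saturday + 2 = Monday.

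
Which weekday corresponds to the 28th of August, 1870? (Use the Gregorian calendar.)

Sunday

Doomsday rule: the anchor day for the 1800s is Friday. For year 70: 70÷12 = 5 r 10, and 10÷4 = 2, so 5+10+2 = 17.
Friday + 17 ≡ Monday — that's 1870's doomsday.
In August the doomsday date is Aug 8.
Aug 28 is 20 days after Aug 8; 20 mod 7 = 6, so Monday + 6 = Sunday.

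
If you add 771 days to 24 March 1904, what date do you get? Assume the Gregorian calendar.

+365 (one year) → Mar 24, 1905 (406 left).
+365 (one year) → Mar 24, 1906 (41 left).
Mar has 31 days: +8 → Apr 1, 1906 (33 left).
Apr has 30 days: +30 → May 1, 1906 (3 left).
+3 → May 4, 1906.

May 4, 1906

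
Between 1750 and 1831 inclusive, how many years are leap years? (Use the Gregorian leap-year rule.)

19

Multiples of 4 in [1750,1831]: 20.
Of those, multiples of 100: 1 (not leap unless ÷400).
Multiples of 400: 0.
Leap years = 20 − 1 + 0 = 19.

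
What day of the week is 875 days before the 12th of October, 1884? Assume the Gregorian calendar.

Sunday

First find the weekday of Oct 12, 1884. Doomsday rule: the anchor day for the 1800s is Friday. For year 84: 84÷12 = 7 r 0, and 0÷4 = 0, so 7+0+0 = 7.
Friday + 7 ≡ Friday — that's 1884's doomsday.
In October the doomsday date is Oct 10.
Oct 12 is 2 days after Oct 10; 2 mod 7 = 2, so Friday + 2 = Sunday.
875 mod 7 = 0, so 875 days before a Sunday is Sunday − 0 = Sunday.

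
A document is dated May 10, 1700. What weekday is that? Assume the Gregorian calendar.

Doomsday rule: the anchor day for the 1700s is Sunday. For year 00: 0÷12 = 0 r 0, and 0÷4 = 0, so 0+0+0 = 0.
Sunday + 0 ≡ Sunday — that's 1700's doomsday.
In May the doomsday date is May 9.
May 10 is 1 day after May 9; 1 mod 7 = 1, so Sunday + 1 = Monday.

Monday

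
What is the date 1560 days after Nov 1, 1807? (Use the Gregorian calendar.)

+366 (one year; includes Feb 29, 1808) → Nov 1, 1808 (1194 left).
+365 (one year) → Nov 1, 1809 (829 left).
+365 (one year) → Nov 1, 1810 (464 left).
+365 (one year) → Nov 1, 1811 (99 left).
Nov has 30 days: +30 → Dec 1, 1811 (69 left).
Dec has 31 days: +31 → Jan 1, 1812 (38 left).
Jan has 31 days: +31 → Feb 1, 1812 (7 left).
+7 → Feb 8, 1812.

February 8, 1812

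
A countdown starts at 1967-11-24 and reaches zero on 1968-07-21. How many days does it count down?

Nov 24, 1967 → Dec 24, 1967: 30 days (November has 30).
Dec 24, 1967 → Jan 24, 1968: 31 days (December has 31).
Jan 24, 1968 → Feb 24, 1968: 31 days (January has 31).
Feb 24, 1968 → Mar 24, 1968: 29 days (February has 29).
Mar 24, 1968 → Apr 24, 1968: 31 days (March has 31).
Apr 24, 1968 → May 24, 1968: 30 days (April has 30).
May 24, 1968 → Jun 24, 1968: 31 days (May has 31).
Jun 24, 1968 → Jul 21, 1968: 27 days.
Total: 240 days.

240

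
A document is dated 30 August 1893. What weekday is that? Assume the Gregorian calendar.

Doomsday rule: the anchor day for the 1800s is Friday. For year 93: 93÷12 = 7 r 9, and 9÷4 = 2, so 7+9+2 = 18.
Friday + 18 ≡ Tuesday — that's 1893's doomsday.
In August the doomsday date is Aug 8.
Aug 30 is 22 days after Aug 8; 22 mod 7 = 1, so Tuesday + 1 = Wednesday.

Wednesday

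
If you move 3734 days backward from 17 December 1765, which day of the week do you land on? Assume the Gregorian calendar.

Saturday

Dec 17, 1765 is a Tuesday.
3734 mod 7 = 3, so 3734 days before a Tuesday is Tuesday − 3 = Saturday.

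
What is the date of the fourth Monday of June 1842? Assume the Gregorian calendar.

June 27, 1842

June 1, 1842 is a Wednesday.
The first Monday is therefore June 6 (5 days later).
The fourth Monday is 6 + 3×7 = June 27.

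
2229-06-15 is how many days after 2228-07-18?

Jul 18, 2228 → Aug 18, 2228: 31 days (July has 31).
Aug 18, 2228 → Sep 18, 2228: 31 days (August has 31).
Sep 18, 2228 → Oct 18, 2228: 30 days (September has 30).
Oct 18, 2228 → Nov 18, 2228: 31 days (October has 31).
Nov 18, 2228 → Dec 18, 2228: 30 days (November has 30).
Dec 18, 2228 → Jan 18, 2229: 31 days (December has 31).
Jan 18, 2229 → Feb 18, 2229: 31 days (January has 31).
Feb 18, 2229 → Mar 18, 2229: 28 days (February has 28).
Mar 18, 2229 → Apr 18, 2229: 31 days (March has 31).
Apr 18, 2229 → May 18, 2229: 30 days (April has 30).
May 18, 2229 → Jun 15, 2229: 28 days.
Total: 332 days.

332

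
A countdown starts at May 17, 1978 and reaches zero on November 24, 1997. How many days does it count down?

May 17, 1978 → May 17, 1979: 365 days.
May 17, 1979 → May 17, 1980: 366 days (Feb 29, 1980 is in that span).
May 17, 1980 → May 17, 1981: 365 days.
May 17, 1981 → May 17, 1982: 365 days.
May 17, 1982 → May 17, 1983: 365 days.
May 17, 1983 → May 17, 1984: 366 days (Feb 29, 1984 is in that span).
May 17, 1984 → May 17, 1985: 365 days.
May 17, 1985 → May 17, 1986: 365 days.
May 17, 1986 → May 17, 1987: 365 days.
May 17, 1987 → May 17, 1988: 366 days (Feb 29, 1988 is in that span).
May 17, 1988 → May 17, 1989: 365 days.
May 17, 1989 → May 17, 1990: 365 days.
May 17, 1990 → May 17, 1991: 365 days.
May 17, 1991 → May 17, 1992: 366 days (Feb 29, 1992 is in that span).
May 17, 1992 → May 17, 1993: 365 days.
May 17, 1993 → May 17, 1994: 365 days.
May 17, 1994 → May 17, 1995: 365 days.
May 17, 1995 → May 17, 1996: 366 days (Feb 29, 1996 is in that span).
May 17, 1996 → May 17, 1997: 365 days.
May 17, 1997 → Jun 17, 1997: 31 days (May has 31).
Jun 17, 1997 → Jul 17, 1997: 30 days (June has 30).
Jul 17, 1997 → Aug 17, 1997: 31 days (July has 31).
Aug 17, 1997 → Sep 17, 1997: 31 days (August has 31).
Sep 17, 1997 → Oct 17, 1997: 30 days (September has 30).
Oct 17, 1997 → Nov 17, 1997: 31 days (October has 31).
Nov 17, 1997 → Nov 24, 1997: 7 days.
Total: 7131 days.

7131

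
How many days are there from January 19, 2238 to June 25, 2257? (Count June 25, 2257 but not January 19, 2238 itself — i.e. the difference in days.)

7097

Jan 19, 2238 → Jan 19, 2239: 365 days.
Jan 19, 2239 → Jan 19, 2240: 365 days.
Jan 19, 2240 → Jan 19, 2241: 366 days (Feb 29, 2240 is in that span).
Jan 19, 2241 → Jan 19, 2242: 365 days.
Jan 19, 2242 → Jan 19, 2243: 365 days.
Jan 19, 2243 → Jan 19, 2244: 365 days.
Jan 19, 2244 → Jan 19, 2245: 366 days (Feb 29, 2244 is in that span).
Jan 19, 2245 → Jan 19, 2246: 365 days.
Jan 19, 2246 → Jan 19, 2247: 365 days.
Jan 19, 2247 → Jan 19, 2248: 365 days.
Jan 19, 2248 → Jan 19, 2249: 366 days (Feb 29, 2248 is in that span).
Jan 19, 2249 → Jan 19, 2250: 365 days.
Jan 19, 2250 → Jan 19, 2251: 365 days.
Jan 19, 2251 → Jan 19, 2252: 365 days.
Jan 19, 2252 → Jan 19, 2253: 366 days (Feb 29, 2252 is in that span).
Jan 19, 2253 → Jan 19, 2254: 365 days.
Jan 19, 2254 → Jan 19, 2255: 365 days.
Jan 19, 2255 → Jan 19, 2256: 365 days.
Jan 19, 2256 → Jan 19, 2257: 366 days (Feb 29, 2256 is in that span).
Jan 19, 2257 → Feb 19, 2257: 31 days (January has 31).
Feb 19, 2257 → Mar 19, 2257: 28 days (February has 28).
Mar 19, 2257 → Apr 19, 2257: 31 days (March has 31).
Apr 19, 2257 → May 19, 2257: 30 days (April has 30).
May 19, 2257 → Jun 19, 2257: 31 days (May has 31).
Jun 19, 2257 → Jun 25, 2257: 6 days.
Total: 7097 days.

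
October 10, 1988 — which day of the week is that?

Monday

Doomsday rule: the anchor day for the 1900s is Wednesday. For year 88: 88÷12 = 7 r 4, and 4÷4 = 1, so 7+4+1 = 12.
Wednesday + 12 ≡ Monday — that's 1988's doomsday.
In October the doomsday date is Oct 10.
Oct 10 is the doomsday itself: Monday.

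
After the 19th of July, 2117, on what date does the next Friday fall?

July 23, 2117

Jul 19, 2117 is a Monday.
From Monday to the next Friday is 4 days.
Jul 19, 2117 + 4 = Jul 23, 2117.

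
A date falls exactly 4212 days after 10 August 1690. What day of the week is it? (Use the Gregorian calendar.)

Aug 10, 1690 is a Thursday.
4212 mod 7 = 5, so 4212 days after a Thursday is Thursday + 5 = Tuesday.

Tuesday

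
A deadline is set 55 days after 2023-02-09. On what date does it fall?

Feb has 28 days: +20 → Mar 1, 2023 (35 left).
Mar has 31 days: +31 → Apr 1, 2023 (4 left).
+4 → Apr 5, 2023.

April 5, 2023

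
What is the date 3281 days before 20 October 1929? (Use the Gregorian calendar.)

October 26, 1920

−365 (one year) → Oct 20, 1928 (2916 left).
−366 (one year; includes Feb 29, 1928) → Oct 20, 1927 (2550 left).
−365 (one year) → Oct 20, 1926 (2185 left).
−365 (one year) → Oct 20, 1925 (1820 left).
−365 (one year) → Oct 20, 1924 (1455 left).
−366 (one year; includes Feb 29, 1924) → Oct 20, 1923 (1089 left).
−365 (one year) → Oct 20, 1922 (724 left).
−365 (one year) → Oct 20, 1921 (359 left).
−20 → Sep 30, 1921 (end of Sep, 30 days; 339 left).
−30 → Aug 31, 1921 (end of Aug, 31 days; 309 left).
−31 → Jul 31, 1921 (end of Jul, 31 days; 278 left).
−31 → Jun 30, 1921 (end of Jun, 30 days; 247 left).
−30 → May 31, 1921 (end of May, 31 days; 217 left).
−31 → Apr 30, 1921 (end of Apr, 30 days; 186 left).
−30 → Mar 31, 1921 (end of Mar, 31 days; 156 left).
−31 → Feb 28, 1921 (end of Feb, 28 days; 125 left).
−28 → Jan 31, 1921 (end of Jan, 31 days; 97 left).
−31 → Dec 31, 1920 (end of Dec, 31 days; 66 left).
−31 → Nov 30, 1920 (end of Nov, 30 days; 35 left).
−30 → Oct 31, 1920 (end of Oct, 31 days; 5 left).
−5 → Oct 26, 1920.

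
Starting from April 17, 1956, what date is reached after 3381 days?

July 20, 1965

+365 (one year) → Apr 17, 1957 (3016 left).
+365 (one year) → Apr 17, 1958 (2651 left).
+365 (one year) → Apr 17, 1959 (2286 left).
+366 (one year; includes Feb 29, 1960) → Apr 17, 1960 (1920 left).
+365 (one year) → Apr 17, 1961 (1555 left).
+365 (one year) → Apr 17, 1962 (1190 left).
+365 (one year) → Apr 17, 1963 (825 left).
+366 (one year; includes Feb 29, 1964) → Apr 17, 1964 (459 left).
+365 (one year) → Apr 17, 1965 (94 left).
Apr has 30 days: +14 → May 1, 1965 (80 left).
May has 31 days: +31 → Jun 1, 1965 (49 left).
Jun has 30 days: +30 → Jul 1, 1965 (19 left).
+19 → Jul 20, 1965.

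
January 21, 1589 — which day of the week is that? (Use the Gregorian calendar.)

Saturday

Doomsday rule: the anchor day for the 1500s is Wednesday. For year 89: 89÷12 = 7 r 5, and 5÷4 = 1, so 7+5+1 = 13.
Wednesday + 13 ≡ Tuesday — that's 1589's doomsday.
In January the doomsday date is Jan 3 (1589 is not a leap year).
Jan 21 is 18 days after Jan 3; 18 mod 7 = 4, so Tuesday + 4 = Saturday.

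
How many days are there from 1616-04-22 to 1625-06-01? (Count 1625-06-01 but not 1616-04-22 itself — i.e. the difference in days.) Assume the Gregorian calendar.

3327

Apr 22, 1616 → Apr 22, 1617: 365 days.
Apr 22, 1617 → Apr 22, 1618: 365 days.
Apr 22, 1618 → Apr 22, 1619: 365 days.
Apr 22, 1619 → Apr 22, 1620: 366 days (Feb 29, 1620 is in that span).
Apr 22, 1620 → Apr 22, 1621: 365 days.
Apr 22, 1621 → Apr 22, 1622: 365 days.
Apr 22, 1622 → Apr 22, 1623: 365 days.
Apr 22, 1623 → Apr 22, 1624: 366 days (Feb 29, 1624 is in that span).
Apr 22, 1624 → Apr 22, 1625: 365 days.
Apr 22, 1625 → May 22, 1625: 30 days (April has 30).
May 22, 1625 → Jun 1, 1625: 10 days.
Total: 3327 days.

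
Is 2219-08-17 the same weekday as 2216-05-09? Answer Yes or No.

From May 9, 2216 to Aug 17, 2219 is 1195 days.
1195 mod 7 = 5, so they are different weekdays.
(May 9, 2216 is a Thursday; Aug 17, 2219 is a Tuesday.)

No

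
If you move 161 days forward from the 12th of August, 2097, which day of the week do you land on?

Monday

First find the weekday of Aug 12, 2097. Doomsday rule: the anchor day for the 2000s is Tuesday. For year 97: 97÷12 = 8 r 1, and 1÷4 = 0, so 8+1+0 = 9.
Tuesday + 9 ≡ Thursday — that's 2097's doomsday.
In August the doomsday date is Aug 8.
Aug 12 is 4 days after Aug 8; 4 mod 7 = 4, so Thursday + 4 = Monday.
161 mod 7 = 0, so 161 days after a Monday is Monday + 0 = Monday.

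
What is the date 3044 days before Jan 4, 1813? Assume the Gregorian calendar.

September 4, 1804

−366 (one year; includes Feb 29, 1812) → Jan 4, 1812 (2678 left).
−365 (one year) → Jan 4, 1811 (2313 left).
−365 (one year) → Jan 4, 1810 (1948 left).
−365 (one year) → Jan 4, 1809 (1583 left).
−366 (one year; includes Feb 29, 1808) → Jan 4, 1808 (1217 left).
−365 (one year) → Jan 4, 1807 (852 left).
−365 (one year) → Jan 4, 1806 (487 left).
−365 (one year) → Jan 4, 1805 (122 left).
−4 → Dec 31, 1804 (end of Dec, 31 days; 118 left).
−31 → Nov 30, 1804 (end of Nov, 30 days; 87 left).
−30 → Oct 31, 1804 (end of Oct, 31 days; 57 left).
−31 → Sep 30, 1804 (end of Sep, 30 days; 26 left).
−26 → Sep 4, 1804.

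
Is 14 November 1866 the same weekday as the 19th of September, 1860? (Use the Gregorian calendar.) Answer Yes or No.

From Sep 19, 1860 to Nov 14, 1866 is 2247 days.
2247 mod 7 = 0, so they are the same weekday.
(Sep 19, 1860 is a Wednesday; Nov 14, 1866 is a Wednesday.)

Yes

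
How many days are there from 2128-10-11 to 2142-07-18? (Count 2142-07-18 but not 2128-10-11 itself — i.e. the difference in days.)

Oct 11, 2128 → Oct 11, 2129: 365 days.
Oct 11, 2129 → Oct 11, 2130: 365 days.
Oct 11, 2130 → Oct 11, 2131: 365 days.
Oct 11, 2131 → Oct 11, 2132: 366 days (Feb 29, 2132 is in that span).
Oct 11, 2132 → Oct 11, 2133: 365 days.
Oct 11, 2133 → Oct 11, 2134: 365 days.
Oct 11, 2134 → Oct 11, 2135: 365 days.
Oct 11, 2135 → Oct 11, 2136: 366 days (Feb 29, 2136 is in that span).
Oct 11, 2136 → Oct 11, 2137: 365 days.
Oct 11, 2137 → Oct 11, 2138: 365 days.
Oct 11, 2138 → Oct 11, 2139: 365 days.
Oct 11, 2139 → Oct 11, 2140: 366 days (Feb 29, 2140 is in that span).
Oct 11, 2140 → Oct 11, 2141: 365 days.
Oct 11, 2141 → Nov 11, 2141: 31 days (October has 31).
Nov 11, 2141 → Dec 11, 2141: 30 days (November has 30).
Dec 11, 2141 → Jan 11, 2142: 31 days (December has 31).
Jan 11, 2142 → Feb 11, 2142: 31 days (January has 31).
Feb 11, 2142 → Mar 11, 2142: 28 days (February has 28).
Mar 11, 2142 → Apr 11, 2142: 31 days (March has 31).
Apr 11, 2142 → May 11, 2142: 30 days (April has 30).
May 11, 2142 → Jun 11, 2142: 31 days (May has 31).
Jun 11, 2142 → Jul 11, 2142: 30 days (June has 30).
Jul 11, 2142 → Jul 18, 2142: 7 days.
Total: 5028 days.

5028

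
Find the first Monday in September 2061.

September 5, 2061

September 1, 2061 is a Thursday.
The first Monday is therefore September 5 (4 days later).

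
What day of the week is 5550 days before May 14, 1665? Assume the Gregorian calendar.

May 14, 1665 is a Thursday.
5550 mod 7 = 6, so 5550 days before a Thursday is Thursday − 6 = Friday.

Friday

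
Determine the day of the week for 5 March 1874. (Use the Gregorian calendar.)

Thursday

Doomsday rule: the anchor day for the 1800s is Friday. For year 74: 74÷12 = 6 r 2, and 2÷4 = 0, so 6+2+0 = 8.
Friday + 8 ≡ Saturday — that's 1874's doomsday.
In March the doomsday date is Mar 14.
Mar 5 is 9 days before Mar 14; 9 mod 7 = 2, so Saturday − 2 = Thursday.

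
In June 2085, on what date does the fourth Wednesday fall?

June 1, 2085 is a Friday.
The first Wednesday is therefore June 6 (5 days later).
The fourth Wednesday is 6 + 3×7 = June 27.

June 27, 2085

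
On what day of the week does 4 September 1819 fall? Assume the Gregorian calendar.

Saturday

Doomsday rule: the anchor day for the 1800s is Friday. For year 19: 19÷12 = 1 r 7, and 7÷4 = 1, so 1+7+1 = 9.
Friday + 9 ≡ Sunday — that's 1819's doomsday.
In September the doomsday date is Sep 5.
Sep 4 is 1 day before Sep 5; 1 mod 7 = 1, so Sunday − 1 = Saturday.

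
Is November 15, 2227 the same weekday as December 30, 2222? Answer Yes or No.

No

From Dec 30, 2222 to Nov 15, 2227 is 1781 days.
1781 mod 7 = 3, so they are different weekdays.
(Dec 30, 2222 is a Monday; Nov 15, 2227 is a Thursday.)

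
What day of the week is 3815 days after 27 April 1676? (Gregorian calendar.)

Monday

First find the weekday of Apr 27, 1676. Doomsday rule: the anchor day for the 1600s is Tuesday. For year 76: 76÷12 = 6 r 4, and 4÷4 = 1, so 6+4+1 = 11.
Tuesday + 11 ≡ Saturday — that's 1676's doomsday.
In April the doomsday date is Apr 4.
Apr 27 is 23 days after Apr 4; 23 mod 7 = 2, so Saturday + 2 = Monday.
3815 mod 7 = 0, so 3815 days after a Monday is Monday + 0 = Monday.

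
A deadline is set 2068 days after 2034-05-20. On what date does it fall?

+365 (one year) → May 20, 2035 (1703 left).
+366 (one year; includes Feb 29, 2036) → May 20, 2036 (1337 left).
+365 (one year) → May 20, 2037 (972 left).
+365 (one year) → May 20, 2038 (607 left).
+365 (one year) → May 20, 2039 (242 left).
May has 31 days: +12 → Jun 1, 2039 (230 left).
Jun has 30 days: +30 → Jul 1, 2039 (200 left).
Jul has 31 days: +31 → Aug 1, 2039 (169 left).
Aug has 31 days: +31 → Sep 1, 2039 (138 left).
Sep has 30 days: +30 → Oct 1, 2039 (108 left).
Oct has 31 days: +31 → Nov 1, 2039 (77 left).
Nov has 30 days: +30 → Dec 1, 2039 (47 left).
Dec has 31 days: +31 → Jan 1, 2040 (16 left).
+16 → Jan 17, 2040.

January 17, 2040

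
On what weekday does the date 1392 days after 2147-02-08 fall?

First find the weekday of Feb 8, 2147. Doomsday rule: the anchor day for the 2100s is Sunday. For year 47: 47÷12 = 3 r 11, and 11÷4 = 2, so 3+11+2 = 16.
Sunday + 16 ≡ Tuesday — that's 2147's doomsday.
In February the doomsday date is Feb 28 (2147 is not a leap year).
Feb 8 is 20 days before Feb 28; 20 mod 7 = 6, so Tuesday − 6 = Wednesday.
1392 mod 7 = 6, so 1392 days after a Wednesday is Wednesday + 6 = Tuesday.

Tuesday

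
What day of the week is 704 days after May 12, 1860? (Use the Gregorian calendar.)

May 12, 1860 is a Saturday.
704 mod 7 = 4, so 704 days after a Saturday is Saturday + 4 = Wednesday.

Wednesday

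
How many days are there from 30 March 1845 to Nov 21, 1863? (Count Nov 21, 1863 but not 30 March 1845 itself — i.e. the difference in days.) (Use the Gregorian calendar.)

Mar 30, 1845 → Mar 30, 1846: 365 days.
Mar 30, 1846 → Mar 30, 1847: 365 days.
Mar 30, 1847 → Mar 30, 1848: 366 days (Feb 29, 1848 is in that span).
Mar 30, 1848 → Mar 30, 1849: 365 days.
Mar 30, 1849 → Mar 30, 1850: 365 days.
Mar 30, 1850 → Mar 30, 1851: 365 days.
Mar 30, 1851 → Mar 30, 1852: 366 days (Feb 29, 1852 is in that span).
Mar 30, 1852 → Mar 30, 1853: 365 days.
Mar 30, 1853 → Mar 30, 1854: 365 days.
Mar 30, 1854 → Mar 30, 1855: 365 days.
Mar 30, 1855 → Mar 30, 1856: 366 days (Feb 29, 1856 is in that span).
Mar 30, 1856 → Mar 30, 1857: 365 days.
Mar 30, 1857 → Mar 30, 1858: 365 days.
Mar 30, 1858 → Mar 30, 1859: 365 days.
Mar 30, 1859 → Mar 30, 1860: 366 days (Feb 29, 1860 is in that span).
Mar 30, 1860 → Mar 30, 1861: 365 days.
Mar 30, 1861 → Mar 30, 1862: 365 days.
Mar 30, 1862 → Mar 30, 1863: 365 days.
Mar 30, 1863 → Apr 30, 1863: 31 days (March has 31).
Apr 30, 1863 → May 30, 1863: 30 days (April has 30).
May 30, 1863 → Jun 30, 1863: 31 days (May has 31).
Jun 30, 1863 → Jul 30, 1863: 30 days (June has 30).
Jul 30, 1863 → Aug 30, 1863: 31 days (July has 31).
Aug 30, 1863 → Sep 30, 1863: 31 days (August has 31).
Sep 30, 1863 → Oct 30, 1863: 30 days (September has 30).
Oct 30, 1863 → Nov 21, 1863: 22 days.
Total: 6810 days.

6810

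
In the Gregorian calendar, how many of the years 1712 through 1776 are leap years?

17

Multiples of 4 in [1712,1776]: 17.
Of those, multiples of 100: 0 (not leap unless ÷400).
Multiples of 400: 0.
Leap years = 17 − 0 + 0 = 17.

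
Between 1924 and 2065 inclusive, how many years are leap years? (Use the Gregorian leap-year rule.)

Multiples of 4 in [1924,2065]: 36.
Of those, multiples of 100: 1 (not leap unless ÷400).
Multiples of 400: 1.
Leap years = 36 − 1 + 1 = 36.

36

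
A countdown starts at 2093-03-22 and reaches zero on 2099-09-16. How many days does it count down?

2369

Mar 22, 2093 → Mar 22, 2094: 365 days.
Mar 22, 2094 → Mar 22, 2095: 365 days.
Mar 22, 2095 → Mar 22, 2096: 366 days (Feb 29, 2096 is in that span).
Mar 22, 2096 → Mar 22, 2097: 365 days.
Mar 22, 2097 → Mar 22, 2098: 365 days.
Mar 22, 2098 → Mar 22, 2099: 365 days.
Mar 22, 2099 → Apr 22, 2099: 31 days (March has 31).
Apr 22, 2099 → May 22, 2099: 30 days (April has 30).
May 22, 2099 → Jun 22, 2099: 31 days (May has 31).
Jun 22, 2099 → Jul 22, 2099: 30 days (June has 30).
Jul 22, 2099 → Aug 22, 2099: 31 days (July has 31).
Aug 22, 2099 → Sep 16, 2099: 25 days.
Total: 2369 days.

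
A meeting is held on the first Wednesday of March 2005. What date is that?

March 1, 2005 is a Tuesday.
The first Wednesday is therefore March 2 (1 days later).

March 2, 2005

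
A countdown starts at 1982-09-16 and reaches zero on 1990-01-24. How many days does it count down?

2687

Sep 16, 1982 → Sep 16, 1983: 365 days.
Sep 16, 1983 → Sep 16, 1984: 366 days (Feb 29, 1984 is in that span).
Sep 16, 1984 → Sep 16, 1985: 365 days.
Sep 16, 1985 → Sep 16, 1986: 365 days.
Sep 16, 1986 → Sep 16, 1987: 365 days.
Sep 16, 1987 → Sep 16, 1988: 366 days (Feb 29, 1988 is in that span).
Sep 16, 1988 → Sep 16, 1989: 365 days.
Sep 16, 1989 → Oct 16, 1989: 30 days (September has 30).
Oct 16, 1989 → Nov 16, 1989: 31 days (October has 31).
Nov 16, 1989 → Dec 16, 1989: 30 days (November has 30).
Dec 16, 1989 → Jan 16, 1990: 31 days (December has 31).
Jan 16, 1990 → Jan 24, 1990: 8 days.
Total: 2687 days.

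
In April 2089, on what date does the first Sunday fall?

April 3, 2089

April 1, 2089 is a Friday.
The first Sunday is therefore April 3 (2 days later).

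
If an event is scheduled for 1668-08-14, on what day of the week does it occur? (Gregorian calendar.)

Doomsday rule: the anchor day for the 1600s is Tuesday. For year 68: 68÷12 = 5 r 8, and 8÷4 = 2, so 5+8+2 = 15.
Tuesday + 15 ≡ Wednesday — that's 1668's doomsday.
In August the doomsday date is Aug 8.
Aug 14 is 6 days after Aug 8; 6 mod 7 = 6, so Wednesday + 6 = Tuesday.

Tuesday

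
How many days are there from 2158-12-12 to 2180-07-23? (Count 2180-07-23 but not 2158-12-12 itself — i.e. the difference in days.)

7894

Dec 12, 2158 → Dec 12, 2159: 365 days.
Dec 12, 2159 → Dec 12, 2160: 366 days (Feb 29, 2160 is in that span).
Dec 12, 2160 → Dec 12, 2161: 365 days.
Dec 12, 2161 → Dec 12, 2162: 365 days.
Dec 12, 2162 → Dec 12, 2163: 365 days.
Dec 12, 2163 → Dec 12, 2164: 366 days (Feb 29, 2164 is in that span).
Dec 12, 2164 → Dec 12, 2165: 365 days.
Dec 12, 2165 → Dec 12, 2166: 365 days.
Dec 12, 2166 → Dec 12, 2167: 365 days.
Dec 12, 2167 → Dec 12, 2168: 366 days (Feb 29, 2168 is in that span).
Dec 12, 2168 → Dec 12, 2169: 365 days.
Dec 12, 2169 → Dec 12, 2170: 365 days.
Dec 12, 2170 → Dec 12, 2171: 365 days.
Dec 12, 2171 → Dec 12, 2172: 366 days (Feb 29, 2172 is in that span).
Dec 12, 2172 → Dec 12, 2173: 365 days.
Dec 12, 2173 → Dec 12, 2174: 365 days.
Dec 12, 2174 → Dec 12, 2175: 365 days.
Dec 12, 2175 → Dec 12, 2176: 366 days (Feb 29, 2176 is in that span).
Dec 12, 2176 → Dec 12, 2177: 365 days.
Dec 12, 2177 → Dec 12, 2178: 365 days.
Dec 12, 2178 → Dec 12, 2179: 365 days.
Dec 12, 2179 → Jan 12, 2180: 31 days (December has 31).
Jan 12, 2180 → Feb 12, 2180: 31 days (January has 31).
Feb 12, 2180 → Mar 12, 2180: 29 days (February has 29).
Mar 12, 2180 → Apr 12, 2180: 31 days (March has 31).
Apr 12, 2180 → May 12, 2180: 30 days (April has 30).
May 12, 2180 → Jun 12, 2180: 31 days (May has 31).
Jun 12, 2180 → Jul 12, 2180: 30 days (June has 30).
Jul 12, 2180 → Jul 23, 2180: 11 days.
Total: 7894 days.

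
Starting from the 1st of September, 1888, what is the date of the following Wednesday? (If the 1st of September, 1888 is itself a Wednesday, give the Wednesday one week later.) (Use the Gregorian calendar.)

September 5, 1888

Sep 1, 1888 is a Saturday.
From Saturday to the next Wednesday is 4 days.
Sep 1, 1888 + 4 = Sep 5, 1888.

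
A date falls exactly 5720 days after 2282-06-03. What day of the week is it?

Jun 3, 2282 is a Saturday.
5720 mod 7 = 1, so 5720 days after a Saturday is Saturday + 1 = Sunday.

Sunday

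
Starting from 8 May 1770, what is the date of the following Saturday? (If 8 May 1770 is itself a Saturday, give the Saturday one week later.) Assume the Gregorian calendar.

May 12, 1770

May 8, 1770 is a Tuesday.
From Tuesday to the next Saturday is 4 days.
May 8, 1770 + 4 = May 12, 1770.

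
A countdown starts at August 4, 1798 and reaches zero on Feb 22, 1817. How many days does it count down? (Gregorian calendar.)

Aug 4, 1798 → Aug 4, 1799: 365 days.
Aug 4, 1799 → Aug 4, 1800: 365 days.
Aug 4, 1800 → Aug 4, 1801: 365 days.
Aug 4, 1801 → Aug 4, 1802: 365 days.
Aug 4, 1802 → Aug 4, 1803: 365 days.
Aug 4, 1803 → Aug 4, 1804: 366 days (Feb 29, 1804 is in that span).
Aug 4, 1804 → Aug 4, 1805: 365 days.
Aug 4, 1805 → Aug 4, 1806: 365 days.
Aug 4, 1806 → Aug 4, 1807: 365 days.
Aug 4, 1807 → Aug 4, 1808: 366 days (Feb 29, 1808 is in that span).
Aug 4, 1808 → Aug 4, 1809: 365 days.
Aug 4, 1809 → Aug 4, 1810: 365 days.
Aug 4, 1810 → Aug 4, 1811: 365 days.
Aug 4, 1811 → Aug 4, 1812: 366 days (Feb 29, 1812 is in that span).
Aug 4, 1812 → Aug 4, 1813: 365 days.
Aug 4, 1813 → Aug 4, 1814: 365 days.
Aug 4, 1814 → Aug 4, 1815: 365 days.
Aug 4, 1815 → Aug 4, 1816: 366 days (Feb 29, 1816 is in that span).
Aug 4, 1816 → Sep 4, 1816: 31 days (August has 31).
Sep 4, 1816 → Oct 4, 1816: 30 days (September has 30).
Oct 4, 1816 → Nov 4, 1816: 31 days (October has 31).
Nov 4, 1816 → Dec 4, 1816: 30 days (November has 30).
Dec 4, 1816 → Jan 4, 1817: 31 days (December has 31).
Jan 4, 1817 → Feb 4, 1817: 31 days (January has 31).
Feb 4, 1817 → Feb 22, 1817: 18 days.
Total: 6776 days.

6776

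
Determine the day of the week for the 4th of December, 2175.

Monday

January 1, 2175 is a Sunday.
Jan 1, 2175 → Feb 1, 2175: 31 days (January has 31).
Feb 1, 2175 → Mar 1, 2175: 28 days (February has 28).
Mar 1, 2175 → Apr 1, 2175: 31 days (March has 31).
Apr 1, 2175 → May 1, 2175: 30 days (April has 30).
May 1, 2175 → Jun 1, 2175: 31 days (May has 31).
Jun 1, 2175 → Jul 1, 2175: 30 days (June has 30).
Jul 1, 2175 → Aug 1, 2175: 31 days (July has 31).
Aug 1, 2175 → Sep 1, 2175: 31 days (August has 31).
Sep 1, 2175 → Oct 1, 2175: 30 days (September has 30).
Oct 1, 2175 → Nov 1, 2175: 31 days (October has 31).
Nov 1, 2175 → Dec 1, 2175: 30 days (November has 30).
Dec 1, 2175 → Dec 4, 2175: 3 days.
Total: 337 days.
337 mod 7 = 1, so Sunday + 1 = Monday.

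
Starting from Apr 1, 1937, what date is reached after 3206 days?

+365 (one year) → Apr 1, 1938 (2841 left).
+365 (one year) → Apr 1, 1939 (2476 left).
+366 (one year; includes Feb 29, 1940) → Apr 1, 1940 (2110 left).
+365 (one year) → Apr 1, 1941 (1745 left).
+365 (one year) → Apr 1, 1942 (1380 left).
+365 (one year) → Apr 1, 1943 (1015 left).
+366 (one year; includes Feb 29, 1944) → Apr 1, 1944 (649 left).
+365 (one year) → Apr 1, 1945 (284 left).
Apr has 30 days: +30 → May 1, 1945 (254 left).
May has 31 days: +31 → Jun 1, 1945 (223 left).
Jun has 30 days: +30 → Jul 1, 1945 (193 left).
Jul has 31 days: +31 → Aug 1, 1945 (162 left).
Aug has 31 days: +31 → Sep 1, 1945 (131 left).
Sep has 30 days: +30 → Oct 1, 1945 (101 left).
Oct has 31 days: +31 → Nov 1, 1945 (70 left).
Nov has 30 days: +30 → Dec 1, 1945 (40 left).
Dec has 31 days: +31 → Jan 1, 1946 (9 left).
+9 → Jan 10, 1946.

January 10, 1946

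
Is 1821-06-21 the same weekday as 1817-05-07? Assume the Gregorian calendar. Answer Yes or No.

From May 7, 1817 to Jun 21, 1821 is 1506 days.
1506 mod 7 = 1, so they are different weekdays.
(May 7, 1817 is a Wednesday; Jun 21, 1821 is a Thursday.)

No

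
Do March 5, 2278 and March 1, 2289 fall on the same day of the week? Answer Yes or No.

From Mar 5, 2278 to Mar 1, 2289 is 4014 days.
4014 mod 7 = 3, so they are different weekdays.
(Mar 5, 2278 is a Tuesday; Mar 1, 2289 is a Friday.)

No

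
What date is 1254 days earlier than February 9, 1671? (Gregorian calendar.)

−365 (one year) → Feb 9, 1670 (889 left).
−365 (one year) → Feb 9, 1669 (524 left).
−366 (one year; includes Feb 29, 1668) → Feb 9, 1668 (158 left).
−9 → Jan 31, 1668 (end of Jan, 31 days; 149 left).
−31 → Dec 31, 1667 (end of Dec, 31 days; 118 left).
−31 → Nov 30, 1667 (end of Nov, 30 days; 87 left).
−30 → Oct 31, 1667 (end of Oct, 31 days; 57 left).
−31 → Sep 30, 1667 (end of Sep, 30 days; 26 left).
−26 → Sep 4, 1667.

September 4, 1667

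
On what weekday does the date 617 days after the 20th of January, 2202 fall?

Thursday

Jan 20, 2202 is a Wednesday.
617 mod 7 = 1, so 617 days after a Wednesday is Wednesday + 1 = Thursday.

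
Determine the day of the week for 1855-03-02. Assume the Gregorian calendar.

Doomsday rule: the anchor day for the 1800s is Friday. For year 55: 55÷12 = 4 r 7, and 7÷4 = 1, so 4+7+1 = 12.
Friday + 12 ≡ Wednesday — that's 1855's doomsday.
In March the doomsday date is Mar 14.
Mar 2 is 12 days before Mar 14; 12 mod 7 = 5, so Wednesday − 5 = Friday.

Friday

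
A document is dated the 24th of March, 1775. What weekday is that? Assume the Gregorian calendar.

Doomsday rule: the anchor day for the 1700s is Sunday. For year 75: 75÷12 = 6 r 3, and 3÷4 = 0, so 6+3+0 = 9.
Sunday + 9 ≡ Tuesday — that's 1775's doomsday.
In March the doomsday date is Mar 14.
Mar 24 is 10 days after Mar 14; 10 mod 7 = 3, so Tuesday + 3 = Friday.

Friday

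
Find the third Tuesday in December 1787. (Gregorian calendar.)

December 1, 1787 is a Saturday.
The first Tuesday is therefore December 4 (3 days later).
The third Tuesday is 4 + 2×7 = December 18.

December 18, 1787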